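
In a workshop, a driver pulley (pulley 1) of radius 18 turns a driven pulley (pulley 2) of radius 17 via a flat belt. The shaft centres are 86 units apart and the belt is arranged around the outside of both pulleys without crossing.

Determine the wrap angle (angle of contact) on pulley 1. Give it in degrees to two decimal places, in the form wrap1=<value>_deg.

open belt: β = asin((r2−r1)/C) = asin(-1/86) = -0.6662°
wrap1 = π − 2β = 181.3325°
wrap2 = π + 2β = 178.6675°

wrap1=181.33_deg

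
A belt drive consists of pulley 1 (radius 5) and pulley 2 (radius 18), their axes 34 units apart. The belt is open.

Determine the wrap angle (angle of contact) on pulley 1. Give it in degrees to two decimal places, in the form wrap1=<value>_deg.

open belt: β = asin((r2−r1)/C) = asin(13/34) = 22.4795°
wrap1 = π − 2β = 135.0410°
wrap2 = π + 2β = 224.9590°

wrap1=135.04_deg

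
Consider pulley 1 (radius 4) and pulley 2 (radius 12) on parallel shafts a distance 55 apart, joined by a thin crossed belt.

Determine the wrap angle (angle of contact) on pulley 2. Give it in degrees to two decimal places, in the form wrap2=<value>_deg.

wrap2=213.82_deg

crossed belt: β = asin((r1+r2)/C) = asin(16/55) = 16.9124°
wrap1 = wrap2 = π + 2β = 213.8248°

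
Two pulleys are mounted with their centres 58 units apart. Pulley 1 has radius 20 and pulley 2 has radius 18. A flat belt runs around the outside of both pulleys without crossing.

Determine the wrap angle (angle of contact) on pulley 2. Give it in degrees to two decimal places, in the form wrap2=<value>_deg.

wrap2=176.05_deg

open belt: β = asin((r2−r1)/C) = asin(-2/58) = -1.9761°
wrap1 = π − 2β = 183.9522°
wrap2 = π + 2β = 176.0478°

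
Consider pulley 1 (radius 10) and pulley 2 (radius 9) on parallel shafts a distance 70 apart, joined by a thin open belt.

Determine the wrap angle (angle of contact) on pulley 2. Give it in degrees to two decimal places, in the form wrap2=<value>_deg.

open belt: β = asin((r2−r1)/C) = asin(-1/70) = -0.8185°
wrap1 = π − 2β = 181.6371°
wrap2 = π + 2β = 178.3629°

wrap2=178.36_deg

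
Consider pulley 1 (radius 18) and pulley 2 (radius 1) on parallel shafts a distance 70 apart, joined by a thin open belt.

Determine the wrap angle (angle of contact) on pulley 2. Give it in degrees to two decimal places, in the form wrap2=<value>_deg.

open belt: β = asin((r2−r1)/C) = asin(-17/70) = -14.0552°
wrap1 = π − 2β = 208.1105°
wrap2 = π + 2β = 151.8895°

wrap2=151.89_deg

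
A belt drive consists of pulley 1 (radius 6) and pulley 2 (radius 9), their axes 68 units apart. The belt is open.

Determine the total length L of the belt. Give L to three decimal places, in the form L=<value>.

L=183.256

open belt: β = asin((r2−r1)/C) = asin(3/68) = 2.5286°
wrap1 = π − 2β = 174.9428°
wrap2 = π + 2β = 185.0572°
tangent length = C·cosβ = 67.9338
L = r1·wrap1 + r2·wrap2 + 2·C·cosβ = 6·3.0533 + 9·3.2299 + 2·67.9338 = 183.2563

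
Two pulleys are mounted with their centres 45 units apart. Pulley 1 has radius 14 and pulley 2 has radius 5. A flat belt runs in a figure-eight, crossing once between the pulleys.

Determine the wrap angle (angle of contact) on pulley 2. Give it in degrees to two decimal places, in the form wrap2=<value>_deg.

wrap2=229.95_deg

crossed belt: β = asin((r1+r2)/C) = asin(19/45) = 24.9750°
wrap1 = wrap2 = π + 2β = 229.9499°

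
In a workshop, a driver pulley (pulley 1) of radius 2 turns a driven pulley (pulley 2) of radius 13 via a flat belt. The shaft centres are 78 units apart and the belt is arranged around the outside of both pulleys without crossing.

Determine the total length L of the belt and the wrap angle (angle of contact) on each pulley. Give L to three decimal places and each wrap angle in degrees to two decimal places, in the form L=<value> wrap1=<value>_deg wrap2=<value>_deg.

L=204.678 wrap1=163.79_deg wrap2=196.21_deg

open belt: β = asin((r2−r1)/C) = asin(11/78) = 8.1072°
wrap1 = π − 2β = 163.7856°
wrap2 = π + 2β = 196.2144°
tangent length = C·cosβ = 77.2205
L = r1·wrap1 + r2·wrap2 + 2·C·cosβ = 2·2.8586 + 13·3.4246 + 2·77.2205 = 204.6778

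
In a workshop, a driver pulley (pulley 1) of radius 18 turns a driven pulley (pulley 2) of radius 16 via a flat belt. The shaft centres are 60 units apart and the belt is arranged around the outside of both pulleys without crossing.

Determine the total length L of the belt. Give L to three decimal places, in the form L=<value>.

open belt: β = asin((r2−r1)/C) = asin(-2/60) = -1.9102°
wrap1 = π − 2β = 183.8204°
wrap2 = π + 2β = 176.1796°
tangent length = C·cosβ = 59.9667
L = r1·wrap1 + r2·wrap2 + 2·C·cosβ = 18·3.2083 + 16·3.0749 + 2·59.9667 = 226.8808

L=226.881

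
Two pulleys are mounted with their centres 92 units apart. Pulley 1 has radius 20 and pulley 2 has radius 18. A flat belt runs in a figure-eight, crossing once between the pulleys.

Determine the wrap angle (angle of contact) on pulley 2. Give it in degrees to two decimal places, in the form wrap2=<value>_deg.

wrap2=228.79_deg

crossed belt: β = asin((r1+r2)/C) = asin(38/92) = 24.3962°
wrap1 = wrap2 = π + 2β = 228.7923°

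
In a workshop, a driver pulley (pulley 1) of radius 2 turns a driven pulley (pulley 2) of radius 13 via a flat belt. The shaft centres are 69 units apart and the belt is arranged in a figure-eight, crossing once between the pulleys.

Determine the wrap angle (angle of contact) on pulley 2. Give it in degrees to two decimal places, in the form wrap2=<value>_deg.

wrap2=205.11_deg

crossed belt: β = asin((r1+r2)/C) = asin(15/69) = 12.5559°
wrap1 = wrap2 = π + 2β = 205.1117°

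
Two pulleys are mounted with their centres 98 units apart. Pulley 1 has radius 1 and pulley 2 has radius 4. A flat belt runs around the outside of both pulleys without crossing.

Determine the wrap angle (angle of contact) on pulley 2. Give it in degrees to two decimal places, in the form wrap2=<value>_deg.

wrap2=183.51_deg

open belt: β = asin((r2−r1)/C) = asin(3/98) = 1.7542°
wrap1 = π − 2β = 176.4915°
wrap2 = π + 2β = 183.5085°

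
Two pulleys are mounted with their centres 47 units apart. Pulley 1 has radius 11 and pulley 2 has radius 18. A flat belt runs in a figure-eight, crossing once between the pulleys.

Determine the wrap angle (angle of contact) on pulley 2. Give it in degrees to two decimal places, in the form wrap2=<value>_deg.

wrap2=256.20_deg

crossed belt: β = asin((r1+r2)/C) = asin(29/47) = 38.0989°
wrap1 = wrap2 = π + 2β = 256.1979°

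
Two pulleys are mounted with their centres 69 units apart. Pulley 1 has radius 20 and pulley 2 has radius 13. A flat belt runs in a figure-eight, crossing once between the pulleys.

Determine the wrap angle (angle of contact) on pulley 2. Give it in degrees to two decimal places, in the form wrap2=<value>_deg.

wrap2=237.14_deg

crossed belt: β = asin((r1+r2)/C) = asin(33/69) = 28.5719°
wrap1 = wrap2 = π + 2β = 237.1438°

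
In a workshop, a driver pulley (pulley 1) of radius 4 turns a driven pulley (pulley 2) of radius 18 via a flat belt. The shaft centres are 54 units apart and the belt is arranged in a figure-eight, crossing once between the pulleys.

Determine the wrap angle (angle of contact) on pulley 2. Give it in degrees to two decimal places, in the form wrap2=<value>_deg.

crossed belt: β = asin((r1+r2)/C) = asin(22/54) = 24.0421°
wrap1 = wrap2 = π + 2β = 228.0842°

wrap2=228.08_deg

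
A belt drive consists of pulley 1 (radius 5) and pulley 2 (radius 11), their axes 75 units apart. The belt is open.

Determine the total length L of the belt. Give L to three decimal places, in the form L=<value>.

L=200.746

open belt: β = asin((r2−r1)/C) = asin(6/75) = 4.5886°
wrap1 = π − 2β = 170.8229°
wrap2 = π + 2β = 189.1771°
tangent length = C·cosβ = 74.7596
L = r1·wrap1 + r2·wrap2 + 2·C·cosβ = 5·2.9814 + 11·3.3018 + 2·74.7596 = 200.7457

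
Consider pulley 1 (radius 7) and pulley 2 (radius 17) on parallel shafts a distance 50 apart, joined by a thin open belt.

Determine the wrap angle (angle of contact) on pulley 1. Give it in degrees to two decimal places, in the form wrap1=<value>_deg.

wrap1=156.93_deg

open belt: β = asin((r2−r1)/C) = asin(10/50) = 11.5370°
wrap1 = π − 2β = 156.9261°
wrap2 = π + 2β = 203.0739°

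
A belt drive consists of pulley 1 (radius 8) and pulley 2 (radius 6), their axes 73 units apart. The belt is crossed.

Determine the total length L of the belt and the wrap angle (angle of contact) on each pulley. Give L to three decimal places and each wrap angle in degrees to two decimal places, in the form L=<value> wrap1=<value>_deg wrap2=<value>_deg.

L=192.676 wrap1=202.11_deg wrap2=202.11_deg

crossed belt: β = asin((r1+r2)/C) = asin(14/73) = 11.0567°
wrap1 = wrap2 = π + 2β = 202.1135°
tangent length = C·cosβ = 71.6450
L = (r1+r2)·wrap + 2·C·cosβ = 14·3.5275 + 2·71.6450 = 192.6756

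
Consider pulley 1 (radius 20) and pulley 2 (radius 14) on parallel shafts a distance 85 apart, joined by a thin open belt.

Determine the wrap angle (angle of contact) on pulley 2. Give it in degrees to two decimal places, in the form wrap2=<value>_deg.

open belt: β = asin((r2−r1)/C) = asin(-6/85) = -4.0478°
wrap1 = π − 2β = 188.0955°
wrap2 = π + 2β = 171.9045°

wrap2=171.90_deg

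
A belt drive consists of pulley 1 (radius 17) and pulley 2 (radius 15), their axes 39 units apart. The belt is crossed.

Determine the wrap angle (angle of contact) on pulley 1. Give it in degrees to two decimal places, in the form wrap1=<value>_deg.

crossed belt: β = asin((r1+r2)/C) = asin(32/39) = 55.1362°
wrap1 = wrap2 = π + 2β = 290.2723°

wrap1=290.27_deg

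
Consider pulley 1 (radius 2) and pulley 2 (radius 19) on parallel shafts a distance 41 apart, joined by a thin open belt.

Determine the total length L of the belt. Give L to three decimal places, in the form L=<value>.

L=155.129

open belt: β = asin((r2−r1)/C) = asin(17/41) = 24.4963°
wrap1 = π − 2β = 131.0074°
wrap2 = π + 2β = 228.9926°
tangent length = C·cosβ = 37.3095
L = r1·wrap1 + r2·wrap2 + 2·C·cosβ = 2·2.2865 + 19·3.9967 + 2·37.3095 = 155.1289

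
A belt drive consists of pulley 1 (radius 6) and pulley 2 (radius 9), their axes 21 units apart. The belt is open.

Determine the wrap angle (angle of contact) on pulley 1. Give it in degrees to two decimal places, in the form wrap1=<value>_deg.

wrap1=163.57_deg

open belt: β = asin((r2−r1)/C) = asin(3/21) = 8.2132°
wrap1 = π − 2β = 163.5736°
wrap2 = π + 2β = 196.4264°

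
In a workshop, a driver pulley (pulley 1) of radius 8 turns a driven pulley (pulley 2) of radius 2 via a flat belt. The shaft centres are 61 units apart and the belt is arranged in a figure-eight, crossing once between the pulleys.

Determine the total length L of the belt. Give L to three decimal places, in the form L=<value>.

L=155.059

crossed belt: β = asin((r1+r2)/C) = asin(10/61) = 9.4353°
wrap1 = wrap2 = π + 2β = 198.8707°
tangent length = C·cosβ = 60.1747
L = (r1+r2)·wrap + 2·C·cosβ = 10·3.4709 + 2·60.1747 = 155.0590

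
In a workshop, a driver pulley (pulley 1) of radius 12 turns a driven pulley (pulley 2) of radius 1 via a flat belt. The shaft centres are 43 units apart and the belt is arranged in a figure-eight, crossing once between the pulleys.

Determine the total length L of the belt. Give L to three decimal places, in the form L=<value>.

crossed belt: β = asin((r1+r2)/C) = asin(13/43) = 17.5973°
wrap1 = wrap2 = π + 2β = 215.1947°
tangent length = C·cosβ = 40.9878
L = (r1+r2)·wrap + 2·C·cosβ = 13·3.7559 + 2·40.9878 = 130.8017

L=130.802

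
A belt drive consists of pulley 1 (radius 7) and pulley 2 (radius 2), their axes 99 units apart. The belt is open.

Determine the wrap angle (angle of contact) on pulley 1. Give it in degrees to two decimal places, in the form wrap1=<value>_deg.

wrap1=185.79_deg

open belt: β = asin((r2−r1)/C) = asin(-5/99) = -2.8950°
wrap1 = π − 2β = 185.7899°
wrap2 = π + 2β = 174.2101°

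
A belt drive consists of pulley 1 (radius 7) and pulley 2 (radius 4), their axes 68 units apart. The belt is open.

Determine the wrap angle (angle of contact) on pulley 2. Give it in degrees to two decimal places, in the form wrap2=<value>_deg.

wrap2=174.94_deg

open belt: β = asin((r2−r1)/C) = asin(-3/68) = -2.5286°
wrap1 = π − 2β = 185.0572°
wrap2 = π + 2β = 174.9428°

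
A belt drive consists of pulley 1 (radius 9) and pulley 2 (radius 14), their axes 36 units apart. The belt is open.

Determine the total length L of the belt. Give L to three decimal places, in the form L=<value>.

L=144.952

open belt: β = asin((r2−r1)/C) = asin(5/36) = 7.9836°
wrap1 = π − 2β = 164.0329°
wrap2 = π + 2β = 195.9671°
tangent length = C·cosβ = 35.6511
L = r1·wrap1 + r2·wrap2 + 2·C·cosβ = 9·2.8629 + 14·3.4203 + 2·35.6511 = 144.9522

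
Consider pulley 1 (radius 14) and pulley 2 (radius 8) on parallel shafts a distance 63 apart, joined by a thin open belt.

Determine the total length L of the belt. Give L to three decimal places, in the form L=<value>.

open belt: β = asin((r2−r1)/C) = asin(-6/63) = -5.4650°
wrap1 = π − 2β = 190.9300°
wrap2 = π + 2β = 169.0700°
tangent length = C·cosβ = 62.7136
L = r1·wrap1 + r2·wrap2 + 2·C·cosβ = 14·3.3324 + 8·2.9508 + 2·62.7136 = 195.6869

L=195.687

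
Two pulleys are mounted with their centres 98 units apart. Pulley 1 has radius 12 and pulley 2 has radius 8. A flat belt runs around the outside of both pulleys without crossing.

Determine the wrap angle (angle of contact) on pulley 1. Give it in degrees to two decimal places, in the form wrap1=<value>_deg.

wrap1=184.68_deg

open belt: β = asin((r2−r1)/C) = asin(-4/98) = -2.3393°
wrap1 = π − 2β = 184.6785°
wrap2 = π + 2β = 175.3215°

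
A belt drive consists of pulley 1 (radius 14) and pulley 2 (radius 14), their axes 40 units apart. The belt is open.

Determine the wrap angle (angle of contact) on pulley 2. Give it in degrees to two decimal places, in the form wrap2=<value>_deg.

wrap2=180.00_deg

open belt: β = asin((r2−r1)/C) = asin(0/40) = 0.0000°
wrap1 = π − 2β = 180.0000°
wrap2 = π + 2β = 180.0000°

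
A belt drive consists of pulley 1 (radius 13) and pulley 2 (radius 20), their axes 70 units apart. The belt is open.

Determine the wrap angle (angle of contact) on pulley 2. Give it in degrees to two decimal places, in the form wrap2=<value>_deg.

open belt: β = asin((r2−r1)/C) = asin(7/70) = 5.7392°
wrap1 = π − 2β = 168.5217°
wrap2 = π + 2β = 191.4783°

wrap2=191.48_deg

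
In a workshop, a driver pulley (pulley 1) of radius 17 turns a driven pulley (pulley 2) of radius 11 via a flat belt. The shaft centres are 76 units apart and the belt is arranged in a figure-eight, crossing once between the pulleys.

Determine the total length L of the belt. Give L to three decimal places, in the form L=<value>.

crossed belt: β = asin((r1+r2)/C) = asin(28/76) = 21.6183°
wrap1 = wrap2 = π + 2β = 223.2365°
tangent length = C·cosβ = 70.6541
L = (r1+r2)·wrap + 2·C·cosβ = 28·3.8962 + 2·70.6541 = 250.4021

L=250.402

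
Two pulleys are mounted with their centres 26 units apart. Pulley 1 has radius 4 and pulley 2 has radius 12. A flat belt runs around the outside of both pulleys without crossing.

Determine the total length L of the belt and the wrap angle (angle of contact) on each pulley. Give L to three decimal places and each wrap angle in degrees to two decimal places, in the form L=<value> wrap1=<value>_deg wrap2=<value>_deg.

open belt: β = asin((r2−r1)/C) = asin(8/26) = 17.9202°
wrap1 = π − 2β = 144.1596°
wrap2 = π + 2β = 215.8404°
tangent length = C·cosβ = 24.7386
L = r1·wrap1 + r2·wrap2 + 2·C·cosβ = 4·2.5161 + 12·3.7671 + 2·24.7386 = 104.7470

L=104.747 wrap1=144.16_deg wrap2=215.84_deg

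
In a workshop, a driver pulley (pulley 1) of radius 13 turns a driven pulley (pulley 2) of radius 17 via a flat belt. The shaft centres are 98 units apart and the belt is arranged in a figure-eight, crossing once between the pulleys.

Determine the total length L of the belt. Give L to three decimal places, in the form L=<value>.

crossed belt: β = asin((r1+r2)/C) = asin(30/98) = 17.8257°
wrap1 = wrap2 = π + 2β = 215.6514°
tangent length = C·cosβ = 93.2952
L = (r1+r2)·wrap + 2·C·cosβ = 30·3.7638 + 2·93.2952 = 299.5053

L=299.505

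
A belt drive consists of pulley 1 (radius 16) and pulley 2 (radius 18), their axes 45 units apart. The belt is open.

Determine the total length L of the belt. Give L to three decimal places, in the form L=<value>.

L=196.903

open belt: β = asin((r2−r1)/C) = asin(2/45) = 2.5473°
wrap1 = π − 2β = 174.9054°
wrap2 = π + 2β = 185.0946°
tangent length = C·cosβ = 44.9555
L = r1·wrap1 + r2·wrap2 + 2·C·cosβ = 16·3.0527 + 18·3.2305 + 2·44.9555 = 196.9031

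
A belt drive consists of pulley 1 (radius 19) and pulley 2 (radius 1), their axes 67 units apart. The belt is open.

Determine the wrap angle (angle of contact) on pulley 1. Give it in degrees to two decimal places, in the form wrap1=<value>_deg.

wrap1=211.17_deg

open belt: β = asin((r2−r1)/C) = asin(-18/67) = -15.5843°
wrap1 = π − 2β = 211.1687°
wrap2 = π + 2β = 148.8313°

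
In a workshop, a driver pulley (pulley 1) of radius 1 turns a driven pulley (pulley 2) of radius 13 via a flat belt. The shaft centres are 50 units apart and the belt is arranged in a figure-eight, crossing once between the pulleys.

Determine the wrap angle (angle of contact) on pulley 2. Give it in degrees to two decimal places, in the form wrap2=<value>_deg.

wrap2=212.52_deg

crossed belt: β = asin((r1+r2)/C) = asin(14/50) = 16.2602°
wrap1 = wrap2 = π + 2β = 212.5204°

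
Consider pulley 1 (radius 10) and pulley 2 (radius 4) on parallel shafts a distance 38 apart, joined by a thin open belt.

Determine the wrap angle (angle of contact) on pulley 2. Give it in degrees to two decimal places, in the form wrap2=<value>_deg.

open belt: β = asin((r2−r1)/C) = asin(-6/38) = -9.0847°
wrap1 = π − 2β = 198.1694°
wrap2 = π + 2β = 161.8306°

wrap2=161.83_deg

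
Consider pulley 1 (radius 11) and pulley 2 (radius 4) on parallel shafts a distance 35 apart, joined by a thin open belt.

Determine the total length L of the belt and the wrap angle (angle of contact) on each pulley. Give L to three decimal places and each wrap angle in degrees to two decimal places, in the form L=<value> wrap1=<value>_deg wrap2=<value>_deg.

L=118.529 wrap1=203.07_deg wrap2=156.93_deg

open belt: β = asin((r2−r1)/C) = asin(-7/35) = -11.5370°
wrap1 = π − 2β = 203.0739°
wrap2 = π + 2β = 156.9261°
tangent length = C·cosβ = 34.2929
L = r1·wrap1 + r2·wrap2 + 2·C·cosβ = 11·3.5443 + 4·2.7389 + 2·34.2929 = 118.5286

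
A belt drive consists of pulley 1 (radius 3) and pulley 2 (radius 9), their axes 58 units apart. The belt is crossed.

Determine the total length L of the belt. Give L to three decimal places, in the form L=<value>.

crossed belt: β = asin((r1+r2)/C) = asin(12/58) = 11.9405°
wrap1 = wrap2 = π + 2β = 203.8811°
tangent length = C·cosβ = 56.7450
L = (r1+r2)·wrap + 2·C·cosβ = 12·3.5584 + 2·56.7450 = 156.1908

L=156.191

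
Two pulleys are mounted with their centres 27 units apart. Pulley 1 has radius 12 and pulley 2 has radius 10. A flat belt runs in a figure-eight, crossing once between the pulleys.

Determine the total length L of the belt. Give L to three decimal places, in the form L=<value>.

L=142.326

crossed belt: β = asin((r1+r2)/C) = asin(22/27) = 54.5691°
wrap1 = wrap2 = π + 2β = 289.1381°
tangent length = C·cosβ = 15.6525
L = (r1+r2)·wrap + 2·C·cosβ = 22·5.0464 + 2·15.6525 = 142.3260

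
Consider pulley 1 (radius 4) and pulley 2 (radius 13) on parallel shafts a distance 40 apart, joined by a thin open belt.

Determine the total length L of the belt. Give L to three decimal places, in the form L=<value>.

L=135.441

open belt: β = asin((r2−r1)/C) = asin(9/40) = 13.0029°
wrap1 = π − 2β = 153.9942°
wrap2 = π + 2β = 206.0058°
tangent length = C·cosβ = 38.9744
L = r1·wrap1 + r2·wrap2 + 2·C·cosβ = 4·2.6877 + 13·3.5955 + 2·38.9744 = 135.4408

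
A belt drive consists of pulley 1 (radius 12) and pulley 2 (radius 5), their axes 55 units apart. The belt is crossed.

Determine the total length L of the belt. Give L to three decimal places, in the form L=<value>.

L=168.705

crossed belt: β = asin((r1+r2)/C) = asin(17/55) = 18.0045°
wrap1 = wrap2 = π + 2β = 216.0089°
tangent length = C·cosβ = 52.3068
L = (r1+r2)·wrap + 2·C·cosβ = 17·3.7701 + 2·52.3068 = 168.7047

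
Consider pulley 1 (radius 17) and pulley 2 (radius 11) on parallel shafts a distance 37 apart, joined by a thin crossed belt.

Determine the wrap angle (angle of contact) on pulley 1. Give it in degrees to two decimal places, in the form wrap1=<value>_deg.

wrap1=278.36_deg

crossed belt: β = asin((r1+r2)/C) = asin(28/37) = 49.1791°
wrap1 = wrap2 = π + 2β = 278.3582°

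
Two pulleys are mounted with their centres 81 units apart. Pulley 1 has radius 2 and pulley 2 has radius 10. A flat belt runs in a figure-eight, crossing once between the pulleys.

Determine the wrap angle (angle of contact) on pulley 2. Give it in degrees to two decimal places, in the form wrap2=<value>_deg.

crossed belt: β = asin((r1+r2)/C) = asin(12/81) = 8.5196°
wrap1 = wrap2 = π + 2β = 197.0392°

wrap2=197.04_deg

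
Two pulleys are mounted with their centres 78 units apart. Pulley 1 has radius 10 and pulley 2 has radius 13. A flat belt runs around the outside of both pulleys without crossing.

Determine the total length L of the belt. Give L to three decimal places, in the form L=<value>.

open belt: β = asin((r2−r1)/C) = asin(3/78) = 2.2042°
wrap1 = π − 2β = 175.5915°
wrap2 = π + 2β = 184.4085°
tangent length = C·cosβ = 77.9423
L = r1·wrap1 + r2·wrap2 + 2·C·cosβ = 10·3.0647 + 13·3.2185 + 2·77.9423 = 228.3720

L=228.372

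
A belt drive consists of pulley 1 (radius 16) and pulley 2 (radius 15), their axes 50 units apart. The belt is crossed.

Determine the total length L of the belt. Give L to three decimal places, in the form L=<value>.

crossed belt: β = asin((r1+r2)/C) = asin(31/50) = 38.3161°
wrap1 = wrap2 = π + 2β = 256.6323°
tangent length = C·cosβ = 39.2301
L = (r1+r2)·wrap + 2·C·cosβ = 31·4.4791 + 2·39.2301 = 217.3116

L=217.312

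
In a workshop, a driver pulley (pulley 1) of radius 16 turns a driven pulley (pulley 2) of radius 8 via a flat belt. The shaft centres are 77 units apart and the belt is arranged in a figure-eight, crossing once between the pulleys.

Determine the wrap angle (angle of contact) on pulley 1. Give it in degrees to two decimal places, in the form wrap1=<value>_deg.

crossed belt: β = asin((r1+r2)/C) = asin(24/77) = 18.1610°
wrap1 = wrap2 = π + 2β = 216.3220°

wrap1=216.32_deg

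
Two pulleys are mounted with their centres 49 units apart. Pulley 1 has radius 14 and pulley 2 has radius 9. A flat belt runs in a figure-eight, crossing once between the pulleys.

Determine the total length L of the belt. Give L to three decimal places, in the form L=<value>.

crossed belt: β = asin((r1+r2)/C) = asin(23/49) = 27.9946°
wrap1 = wrap2 = π + 2β = 235.9891°
tangent length = C·cosβ = 43.2666
L = (r1+r2)·wrap + 2·C·cosβ = 23·4.1188 + 2·43.2666 = 181.2653

L=181.265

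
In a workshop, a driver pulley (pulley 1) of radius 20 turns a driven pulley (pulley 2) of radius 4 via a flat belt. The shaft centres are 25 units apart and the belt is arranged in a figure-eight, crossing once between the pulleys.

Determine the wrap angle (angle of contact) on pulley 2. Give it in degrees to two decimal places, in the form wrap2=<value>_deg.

crossed belt: β = asin((r1+r2)/C) = asin(24/25) = 73.7398°
wrap1 = wrap2 = π + 2β = 327.4796°

wrap2=327.48_deg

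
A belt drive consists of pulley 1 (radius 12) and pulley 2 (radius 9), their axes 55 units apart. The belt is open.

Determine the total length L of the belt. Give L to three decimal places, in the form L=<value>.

open belt: β = asin((r2−r1)/C) = asin(-3/55) = -3.1268°
wrap1 = π − 2β = 186.2536°
wrap2 = π + 2β = 173.7464°
tangent length = C·cosβ = 54.9181
L = r1·wrap1 + r2·wrap2 + 2·C·cosβ = 12·3.2507 + 9·3.0324 + 2·54.9181 = 176.1371

L=176.137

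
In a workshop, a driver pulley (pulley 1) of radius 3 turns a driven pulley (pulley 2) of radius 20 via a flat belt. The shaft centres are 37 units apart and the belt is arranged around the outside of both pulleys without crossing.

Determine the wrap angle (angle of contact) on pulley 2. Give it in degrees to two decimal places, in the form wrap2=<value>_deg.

wrap2=234.70_deg

open belt: β = asin((r2−r1)/C) = asin(17/37) = 27.3522°
wrap1 = π − 2β = 125.2955°
wrap2 = π + 2β = 234.7045°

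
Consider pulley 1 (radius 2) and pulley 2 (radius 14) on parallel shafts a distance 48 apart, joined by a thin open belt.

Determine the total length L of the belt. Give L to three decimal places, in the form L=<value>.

open belt: β = asin((r2−r1)/C) = asin(12/48) = 14.4775°
wrap1 = π − 2β = 151.0450°
wrap2 = π + 2β = 208.9550°
tangent length = C·cosβ = 46.4758
L = r1·wrap1 + r2·wrap2 + 2·C·cosβ = 2·2.6362 + 14·3.6470 + 2·46.4758 = 149.2814

L=149.281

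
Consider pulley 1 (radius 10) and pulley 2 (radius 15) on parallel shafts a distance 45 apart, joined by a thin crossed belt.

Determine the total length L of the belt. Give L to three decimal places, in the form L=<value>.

crossed belt: β = asin((r1+r2)/C) = asin(25/45) = 33.7490°
wrap1 = wrap2 = π + 2β = 247.4980°
tangent length = C·cosβ = 37.4166
L = (r1+r2)·wrap + 2·C·cosβ = 25·4.3197 + 2·37.4166 = 182.8245

L=182.825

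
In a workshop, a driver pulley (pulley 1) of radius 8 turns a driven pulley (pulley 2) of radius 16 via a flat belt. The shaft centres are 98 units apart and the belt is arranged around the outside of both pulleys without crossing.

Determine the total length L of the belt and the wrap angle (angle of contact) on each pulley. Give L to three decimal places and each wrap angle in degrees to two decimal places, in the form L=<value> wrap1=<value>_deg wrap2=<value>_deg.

open belt: β = asin((r2−r1)/C) = asin(8/98) = 4.6824°
wrap1 = π − 2β = 170.6352°
wrap2 = π + 2β = 189.3648°
tangent length = C·cosβ = 97.6729
L = r1·wrap1 + r2·wrap2 + 2·C·cosβ = 8·2.9781 + 16·3.3050 + 2·97.6729 = 272.0516

L=272.052 wrap1=170.64_deg wrap2=189.36_deg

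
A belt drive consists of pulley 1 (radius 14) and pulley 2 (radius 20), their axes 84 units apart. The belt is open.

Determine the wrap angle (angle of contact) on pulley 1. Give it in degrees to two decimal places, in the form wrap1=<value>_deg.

open belt: β = asin((r2−r1)/C) = asin(6/84) = 4.0960°
wrap1 = π − 2β = 171.8079°
wrap2 = π + 2β = 188.1921°

wrap1=171.81_deg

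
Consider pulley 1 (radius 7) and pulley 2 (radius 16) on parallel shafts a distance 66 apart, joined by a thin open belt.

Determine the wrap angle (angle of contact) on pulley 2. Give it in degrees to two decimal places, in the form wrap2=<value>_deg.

wrap2=195.67_deg

open belt: β = asin((r2−r1)/C) = asin(9/66) = 7.8375°
wrap1 = π − 2β = 164.3250°
wrap2 = π + 2β = 195.6750°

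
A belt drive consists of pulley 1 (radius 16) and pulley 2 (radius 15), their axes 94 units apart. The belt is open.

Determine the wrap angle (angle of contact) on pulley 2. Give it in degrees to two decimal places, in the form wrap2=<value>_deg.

wrap2=178.78_deg

open belt: β = asin((r2−r1)/C) = asin(-1/94) = -0.6095°
wrap1 = π − 2β = 181.2191°
wrap2 = π + 2β = 178.7809°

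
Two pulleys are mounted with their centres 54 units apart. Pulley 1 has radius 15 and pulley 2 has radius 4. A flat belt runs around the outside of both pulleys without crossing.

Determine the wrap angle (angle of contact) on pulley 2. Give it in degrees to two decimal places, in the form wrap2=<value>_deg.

open belt: β = asin((r2−r1)/C) = asin(-11/54) = -11.7536°
wrap1 = π − 2β = 203.5073°
wrap2 = π + 2β = 156.4927°

wrap2=156.49_deg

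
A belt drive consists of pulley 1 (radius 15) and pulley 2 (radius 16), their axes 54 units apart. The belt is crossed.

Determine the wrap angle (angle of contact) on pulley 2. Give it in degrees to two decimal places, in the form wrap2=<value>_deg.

crossed belt: β = asin((r1+r2)/C) = asin(31/54) = 35.0348°
wrap1 = wrap2 = π + 2β = 250.0696°

wrap2=250.07_deg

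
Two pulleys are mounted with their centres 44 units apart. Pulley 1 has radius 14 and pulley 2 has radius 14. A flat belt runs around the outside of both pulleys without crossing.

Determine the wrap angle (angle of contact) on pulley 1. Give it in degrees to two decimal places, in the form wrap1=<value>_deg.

wrap1=180.00_deg

open belt: β = asin((r2−r1)/C) = asin(0/44) = 0.0000°
wrap1 = π − 2β = 180.0000°
wrap2 = π + 2β = 180.0000°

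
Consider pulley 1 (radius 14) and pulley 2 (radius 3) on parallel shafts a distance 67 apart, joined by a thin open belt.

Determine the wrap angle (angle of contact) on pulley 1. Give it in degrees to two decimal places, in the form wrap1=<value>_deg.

wrap1=198.90_deg

open belt: β = asin((r2−r1)/C) = asin(-11/67) = -9.4496°
wrap1 = π − 2β = 198.8991°
wrap2 = π + 2β = 161.1009°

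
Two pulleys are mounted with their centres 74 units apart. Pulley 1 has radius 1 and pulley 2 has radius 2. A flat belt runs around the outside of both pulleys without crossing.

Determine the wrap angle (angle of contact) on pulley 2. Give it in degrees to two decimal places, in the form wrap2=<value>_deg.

open belt: β = asin((r2−r1)/C) = asin(1/74) = 0.7743°
wrap1 = π − 2β = 178.4514°
wrap2 = π + 2β = 181.5486°

wrap2=181.55_deg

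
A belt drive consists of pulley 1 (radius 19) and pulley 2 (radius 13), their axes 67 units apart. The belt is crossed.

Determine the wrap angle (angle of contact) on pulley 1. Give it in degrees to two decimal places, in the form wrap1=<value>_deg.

wrap1=237.06_deg

crossed belt: β = asin((r1+r2)/C) = asin(32/67) = 28.5295°
wrap1 = wrap2 = π + 2β = 237.0591°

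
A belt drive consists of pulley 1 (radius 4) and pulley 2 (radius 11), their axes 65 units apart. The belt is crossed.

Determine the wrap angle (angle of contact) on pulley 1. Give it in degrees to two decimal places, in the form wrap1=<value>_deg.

crossed belt: β = asin((r1+r2)/C) = asin(15/65) = 13.3424°
wrap1 = wrap2 = π + 2β = 206.6847°

wrap1=206.68_deg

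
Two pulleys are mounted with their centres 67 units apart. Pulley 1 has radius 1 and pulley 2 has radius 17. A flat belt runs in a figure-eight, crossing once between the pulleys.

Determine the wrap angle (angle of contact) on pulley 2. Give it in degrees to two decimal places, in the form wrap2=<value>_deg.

crossed belt: β = asin((r1+r2)/C) = asin(18/67) = 15.5843°
wrap1 = wrap2 = π + 2β = 211.1687°

wrap2=211.17_deg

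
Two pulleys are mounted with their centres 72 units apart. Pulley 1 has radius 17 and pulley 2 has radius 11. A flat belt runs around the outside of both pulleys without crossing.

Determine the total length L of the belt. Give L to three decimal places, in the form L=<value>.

L=232.465

open belt: β = asin((r2−r1)/C) = asin(-6/72) = -4.7802°
wrap1 = π − 2β = 189.5604°
wrap2 = π + 2β = 170.4396°
tangent length = C·cosβ = 71.7496
L = r1·wrap1 + r2·wrap2 + 2·C·cosβ = 17·3.3085 + 11·2.9747 + 2·71.7496 = 232.4649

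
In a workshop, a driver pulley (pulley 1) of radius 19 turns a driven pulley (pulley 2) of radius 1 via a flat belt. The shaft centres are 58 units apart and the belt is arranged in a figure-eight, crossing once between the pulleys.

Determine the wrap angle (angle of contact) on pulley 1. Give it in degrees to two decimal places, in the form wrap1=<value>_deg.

crossed belt: β = asin((r1+r2)/C) = asin(20/58) = 20.1713°
wrap1 = wrap2 = π + 2β = 220.3425°

wrap1=220.34_deg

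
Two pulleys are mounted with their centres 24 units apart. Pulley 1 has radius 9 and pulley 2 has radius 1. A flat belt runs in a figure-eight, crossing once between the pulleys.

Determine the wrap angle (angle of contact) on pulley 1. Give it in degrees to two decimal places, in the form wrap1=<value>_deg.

wrap1=229.25_deg

crossed belt: β = asin((r1+r2)/C) = asin(10/24) = 24.6243°
wrap1 = wrap2 = π + 2β = 229.2486°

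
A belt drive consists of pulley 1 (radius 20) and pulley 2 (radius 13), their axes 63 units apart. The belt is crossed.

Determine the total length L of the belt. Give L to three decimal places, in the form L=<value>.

crossed belt: β = asin((r1+r2)/C) = asin(33/63) = 31.5881°
wrap1 = wrap2 = π + 2β = 243.1763°
tangent length = C·cosβ = 53.6656
L = (r1+r2)·wrap + 2·C·cosβ = 33·4.2442 + 2·53.6656 = 247.3907

L=247.391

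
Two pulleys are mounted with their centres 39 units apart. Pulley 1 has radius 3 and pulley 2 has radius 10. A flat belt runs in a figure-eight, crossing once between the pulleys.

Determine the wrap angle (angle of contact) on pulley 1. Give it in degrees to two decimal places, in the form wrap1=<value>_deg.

wrap1=218.94_deg

crossed belt: β = asin((r1+r2)/C) = asin(13/39) = 19.4712°
wrap1 = wrap2 = π + 2β = 218.9424°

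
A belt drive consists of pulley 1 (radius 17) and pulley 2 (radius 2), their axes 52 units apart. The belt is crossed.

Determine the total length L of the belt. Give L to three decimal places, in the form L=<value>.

crossed belt: β = asin((r1+r2)/C) = asin(19/52) = 21.4313°
wrap1 = wrap2 = π + 2β = 222.8625°
tangent length = C·cosβ = 48.4045
L = (r1+r2)·wrap + 2·C·cosβ = 19·3.8897 + 2·48.4045 = 170.7131

L=170.713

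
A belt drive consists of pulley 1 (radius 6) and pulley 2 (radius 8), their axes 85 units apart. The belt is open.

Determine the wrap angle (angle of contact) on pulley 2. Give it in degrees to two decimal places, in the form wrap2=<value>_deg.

open belt: β = asin((r2−r1)/C) = asin(2/85) = 1.3483°
wrap1 = π − 2β = 177.3035°
wrap2 = π + 2β = 182.6965°

wrap2=182.70_deg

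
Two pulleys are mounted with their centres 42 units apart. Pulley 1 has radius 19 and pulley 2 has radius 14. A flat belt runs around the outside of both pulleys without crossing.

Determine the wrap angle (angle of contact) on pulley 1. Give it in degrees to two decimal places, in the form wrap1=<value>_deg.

open belt: β = asin((r2−r1)/C) = asin(-5/42) = -6.8371°
wrap1 = π − 2β = 193.6743°
wrap2 = π + 2β = 166.3257°

wrap1=193.67_deg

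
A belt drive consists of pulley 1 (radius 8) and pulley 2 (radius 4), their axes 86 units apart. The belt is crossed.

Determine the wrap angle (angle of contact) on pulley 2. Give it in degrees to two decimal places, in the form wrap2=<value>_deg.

crossed belt: β = asin((r1+r2)/C) = asin(12/86) = 8.0209°
wrap1 = wrap2 = π + 2β = 196.0419°

wrap2=196.04_deg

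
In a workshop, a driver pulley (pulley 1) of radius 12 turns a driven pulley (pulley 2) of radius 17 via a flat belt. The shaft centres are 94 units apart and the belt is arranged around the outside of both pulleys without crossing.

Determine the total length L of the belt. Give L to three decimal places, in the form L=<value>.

L=279.372

open belt: β = asin((r2−r1)/C) = asin(5/94) = 3.0491°
wrap1 = π − 2β = 173.9018°
wrap2 = π + 2β = 186.0982°
tangent length = C·cosβ = 93.8669
L = r1·wrap1 + r2·wrap2 + 2·C·cosβ = 12·3.0352 + 17·3.2480 + 2·93.8669 = 279.3722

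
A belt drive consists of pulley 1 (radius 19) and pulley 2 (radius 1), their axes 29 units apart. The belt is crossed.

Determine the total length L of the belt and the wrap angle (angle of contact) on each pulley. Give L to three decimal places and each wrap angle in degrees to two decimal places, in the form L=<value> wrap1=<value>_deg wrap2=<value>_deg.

crossed belt: β = asin((r1+r2)/C) = asin(20/29) = 43.6028°
wrap1 = wrap2 = π + 2β = 267.2056°
tangent length = C·cosβ = 21.0000
L = (r1+r2)·wrap + 2·C·cosβ = 20·4.6636 + 2·21.0000 = 135.2724

L=135.272 wrap1=267.21_deg wrap2=267.21_deg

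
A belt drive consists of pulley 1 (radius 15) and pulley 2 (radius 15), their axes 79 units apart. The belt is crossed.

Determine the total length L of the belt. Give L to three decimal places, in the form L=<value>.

crossed belt: β = asin((r1+r2)/C) = asin(30/79) = 22.3180°
wrap1 = wrap2 = π + 2β = 224.6360°
tangent length = C·cosβ = 73.0821
L = (r1+r2)·wrap + 2·C·cosβ = 30·3.9206 + 2·73.0821 = 263.7834

L=263.783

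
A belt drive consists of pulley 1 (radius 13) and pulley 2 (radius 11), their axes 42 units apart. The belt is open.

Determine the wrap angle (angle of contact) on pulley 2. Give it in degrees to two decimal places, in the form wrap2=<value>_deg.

open belt: β = asin((r2−r1)/C) = asin(-2/42) = -2.7294°
wrap1 = π − 2β = 185.4588°
wrap2 = π + 2β = 174.5412°

wrap2=174.54_deg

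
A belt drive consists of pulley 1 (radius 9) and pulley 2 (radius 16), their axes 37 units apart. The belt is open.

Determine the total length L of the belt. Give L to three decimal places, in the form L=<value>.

L=153.868

open belt: β = asin((r2−r1)/C) = asin(7/37) = 10.9055°
wrap1 = π − 2β = 158.1891°
wrap2 = π + 2β = 201.8109°
tangent length = C·cosβ = 36.3318
L = r1·wrap1 + r2·wrap2 + 2·C·cosβ = 9·2.7609 + 16·3.5223 + 2·36.3318 = 153.8681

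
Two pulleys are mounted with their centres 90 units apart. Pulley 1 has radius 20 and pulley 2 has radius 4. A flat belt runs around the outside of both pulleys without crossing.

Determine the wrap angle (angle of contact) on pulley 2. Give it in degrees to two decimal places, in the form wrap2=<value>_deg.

open belt: β = asin((r2−r1)/C) = asin(-16/90) = -10.2403°
wrap1 = π − 2β = 200.4807°
wrap2 = π + 2β = 159.5193°

wrap2=159.52_deg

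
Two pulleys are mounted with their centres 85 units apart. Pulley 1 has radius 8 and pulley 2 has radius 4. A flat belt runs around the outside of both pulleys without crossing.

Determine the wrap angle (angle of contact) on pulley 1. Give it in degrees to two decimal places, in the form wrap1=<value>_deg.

wrap1=185.39_deg

open belt: β = asin((r2−r1)/C) = asin(-4/85) = -2.6973°
wrap1 = π − 2β = 185.3945°
wrap2 = π + 2β = 174.6055°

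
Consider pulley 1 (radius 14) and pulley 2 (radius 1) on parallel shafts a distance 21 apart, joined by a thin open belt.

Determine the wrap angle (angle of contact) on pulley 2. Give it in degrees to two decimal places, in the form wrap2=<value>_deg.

open belt: β = asin((r2−r1)/C) = asin(-13/21) = -38.2466°
wrap1 = π − 2β = 256.4932°
wrap2 = π + 2β = 103.5068°

wrap2=103.51_deg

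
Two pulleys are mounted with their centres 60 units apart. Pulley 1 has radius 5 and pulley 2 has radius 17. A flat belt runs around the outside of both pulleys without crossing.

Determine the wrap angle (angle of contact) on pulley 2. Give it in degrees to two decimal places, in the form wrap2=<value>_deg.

wrap2=203.07_deg

open belt: β = asin((r2−r1)/C) = asin(12/60) = 11.5370°
wrap1 = π − 2β = 156.9261°
wrap2 = π + 2β = 203.0739°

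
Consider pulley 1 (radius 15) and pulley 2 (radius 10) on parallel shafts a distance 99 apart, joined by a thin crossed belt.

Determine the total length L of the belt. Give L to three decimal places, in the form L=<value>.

crossed belt: β = asin((r1+r2)/C) = asin(25/99) = 14.6270°
wrap1 = wrap2 = π + 2β = 209.2540°
tangent length = C·cosβ = 95.7914
L = (r1+r2)·wrap + 2·C·cosβ = 25·3.6522 + 2·95.7914 = 282.8872

L=282.887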